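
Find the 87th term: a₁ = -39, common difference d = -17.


aₙ = a₁ + (n-1)d
= -39 + (87-1)×-17
= -39 - 1462
= -1501

a_87 = -1501


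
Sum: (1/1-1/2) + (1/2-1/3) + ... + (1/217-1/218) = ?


Telescoping: adjacent terms cancel.
= 1/1 - 1/218
= 1 - 1/218 = 217/218

Sum = 217/218


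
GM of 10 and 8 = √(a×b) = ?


GM = √(10×8) = √80 = 8.9443

GM = 8.9443


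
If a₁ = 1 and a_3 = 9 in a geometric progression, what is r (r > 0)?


r^(n-1) = aₙ/a₁
r^2 = 9/1 = 9
r = 9^(1/2)
= ±3; taking r > 0 gives r = 3

r = 3


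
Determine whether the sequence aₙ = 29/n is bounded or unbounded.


a₁ = 29, a₂ = 29/2, a₃ = 29/3, ...
0 < aₙ ≤ 29 for all n ≥ 1
Lower bound: 0, Upper bound: 29
The sequence IS bounded

Bounded (0 < aₙ ≤ 29)


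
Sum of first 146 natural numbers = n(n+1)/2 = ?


n(n+1)/2 = 146×147/2 = 21462/2 = 10731

Σk = 10731


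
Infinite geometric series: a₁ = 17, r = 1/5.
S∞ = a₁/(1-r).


S∞ = a₁/(1-r) = 17/(1 - 1/5)
= 17/(4/5)
= 85/4

S∞ = 85/4


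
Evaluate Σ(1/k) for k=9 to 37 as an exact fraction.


Σₖ₌9^37 1/k = 1/9 + 1/10 + 1/11 + ... + 1/37
= 102954062083699/69388720221600
≈ 1.4837

Sum = 102954062083699/69388720221600 ≈ 1.4837


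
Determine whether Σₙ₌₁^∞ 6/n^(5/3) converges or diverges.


p-series test: Σ c/n^p converges if p > 1, diverges if p ≤ 1 (constant c > 0 doesn't affect convergence).
p = 5/3
5/3 > 1 → CONVERGES

Converges (p = 5/3 > 1)


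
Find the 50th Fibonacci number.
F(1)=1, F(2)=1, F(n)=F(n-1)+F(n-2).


Fibonacci sequence: 1, 1, 2, 3, 5, 8, 13, 21, 34, 55, 89, ...
F(50) = 12586269025

F(50) = 12586269025


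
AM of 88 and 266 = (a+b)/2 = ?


AM = (88 + 266)/2 = 354/2 = 177

AM = 177


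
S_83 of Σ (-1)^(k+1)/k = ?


S = 1 - 1/2 + 1/3 - 1/4 + 1/5 - 1/6 + 1/7 - 1/8 ± ...
= 0.6991
(Full series converges to +ln(2) ≈ +0.6931)

S_83 = 0.6991


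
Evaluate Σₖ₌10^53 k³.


Σₖ₌10^53 k³ = [53·54/2]² − [9·10/2]²
= 2047761 − 2025 = 2045736

Σk³ = 2045736


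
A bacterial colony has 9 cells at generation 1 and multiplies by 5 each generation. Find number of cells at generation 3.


aₙ = a₁·r^(n-1)
= 9×5^2
= 9×25
= 225

a_3 = 225


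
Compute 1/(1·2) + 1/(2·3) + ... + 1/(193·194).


1/(k(k+1)) = 1/k - 1/(k+1) (partial fractions)
Telescoping: Σ = 1 - 1/194 = 193/194

Sum = 193/194


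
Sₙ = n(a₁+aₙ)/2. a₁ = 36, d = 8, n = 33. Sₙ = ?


aₙ = 36 + (33-1)×8 = 292
Sₙ = n(a₁+aₙ)/2 = 33×(36+292)/2
= 33×328/2 = 5412

S_33 = 5412


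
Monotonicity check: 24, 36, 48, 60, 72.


Differences: 12, 12, 12, 12
All differences > 0 → strictly INCREASING

Monotonically increasing


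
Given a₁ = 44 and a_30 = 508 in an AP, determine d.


d = (aₙ - a₁)/(n-1)
= (508 - 44)/(30-1)
= 464/29 = 16

d = 16


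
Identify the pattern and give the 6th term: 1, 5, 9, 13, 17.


Pattern: arithmetic (d=4)
Terms: 1, 5, 9, 13, 17
Next term = 21

Next term = 21


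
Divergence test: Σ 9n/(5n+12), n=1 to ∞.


lim(n→∞) 9n/(5n+12) = 9/5 = 9/5  (divide numerator and denominator by n)
lim aₙ = 9/5 ≠ 0 → series DIVERGES

Diverges (lim aₙ = 9/5 ≠ 0)


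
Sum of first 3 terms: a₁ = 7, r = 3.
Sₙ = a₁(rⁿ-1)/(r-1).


Sₙ = 7×(3^3 - 1)/(3 - 1)
= 7×(27 - 1)/2
= 7×26/2
= 91

S_3 = 91


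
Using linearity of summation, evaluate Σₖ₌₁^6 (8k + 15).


Σ(8k+15) = 8·Σk + 15·n
= 8·21 + 15·6
= 168 + 90 = 258

Σ = 258


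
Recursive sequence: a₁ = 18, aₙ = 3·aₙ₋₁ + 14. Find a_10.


Computing step by step:
a_1 = 18
a_2 = 68
a_3 = 218
a_4 = 668
a_5 = 2018
a_6 = 6068
a_7 = 18218
a_8 = 54668
a_9 = 164018
a_10 = 492068


a_10 = 492068


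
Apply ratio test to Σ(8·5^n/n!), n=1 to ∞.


aₙ = 8·5^n/n!
a_{n+1}/aₙ = 5^(n+1)/(n+1)! × n!/5^n  (constant 8 cancels)
= 5/(n+1)
L = lim(n→∞) 5/(n+1) = 0
L < 1 → series CONVERGES

Converges (ratio test: L = 0 < 1)


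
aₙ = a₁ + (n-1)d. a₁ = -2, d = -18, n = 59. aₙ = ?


aₙ = a₁ + (n-1)d
= -2 + (59-1)×-18
= -2 - 1044
= -1046

a_59 = -1046


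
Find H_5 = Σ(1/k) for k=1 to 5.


H_5 = 1/1 + 1/2 + 1/3 + 1/4 + 1/5
= 137/60
≈ 2.2833

H_5 = 137/60 ≈ 2.2833


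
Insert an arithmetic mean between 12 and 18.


AM = (12 + 18)/2 = 30/2 = 15

AM = 15


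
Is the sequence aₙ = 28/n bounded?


a₁ = 28, a₂ = 28/2, a₃ = 28/3, ...
0 < aₙ ≤ 28 for all n ≥ 1
Lower bound: 0, Upper bound: 28
The sequence IS bounded

Bounded (0 < aₙ ≤ 28)


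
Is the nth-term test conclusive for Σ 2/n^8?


lim(n→∞) 2/n^8 = 0
lim aₙ = 0 → nth-term test is INCONCLUSIVE
(Need other tests; this is actually a convergent p-series with p=8 > 1)

Inconclusive (lim aₙ = 0; need another test)


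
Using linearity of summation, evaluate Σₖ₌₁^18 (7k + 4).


Σ(7k+4) = 7·Σk + 4·n
= 7·171 + 4·18
= 1197 + 72 = 1269

Σ = 1269


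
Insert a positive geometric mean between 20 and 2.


GM = √(20×2) = √40 = 6.3246

GM = 6.3246


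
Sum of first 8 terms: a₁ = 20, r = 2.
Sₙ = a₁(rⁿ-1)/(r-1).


Sₙ = 20×(2^8 - 1)/(2 - 1)
= 20×(256 - 1)/1
= 20×255/1
= 5100

S_8 = 5100


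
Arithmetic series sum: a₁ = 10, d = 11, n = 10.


aₙ = 10 + (10-1)×11 = 109
Sₙ = n(a₁+aₙ)/2 = 10×(10+109)/2
= 10×119/2 = 595

S_10 = 595


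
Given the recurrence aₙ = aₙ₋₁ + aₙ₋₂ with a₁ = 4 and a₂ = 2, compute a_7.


Computing iteratively: 4, 2, 6, 8, 14, 22, 36
a_7 = 36

a_7 = 36


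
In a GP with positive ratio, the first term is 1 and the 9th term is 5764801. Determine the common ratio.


r^(n-1) = aₙ/a₁
r^8 = 5764801/1 = 5764801
r = 5764801^(1/8)
= ±7; taking r > 0 gives r = 7

r = 7


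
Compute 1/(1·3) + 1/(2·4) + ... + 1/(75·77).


1/(k(k+2)) = (1/2)·(1/k - 1/(k+2)) (partial fractions)
Telescoping: Σ = (1/2)·(1 + 1/2 - 1/76 - 1/77) = 8625/11704

Sum = 8625/11704


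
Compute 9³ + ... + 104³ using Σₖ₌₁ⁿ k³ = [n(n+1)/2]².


Σₖ₌9^104 k³ = [104·105/2]² − [8·9/2]²
= 29811600 − 1296 = 29810304

Σk³ = 29810304


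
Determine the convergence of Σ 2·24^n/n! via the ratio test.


aₙ = 2·24^n/n!
a_{n+1}/aₙ = 24^(n+1)/(n+1)! × n!/24^n  (constant 2 cancels)
= 24/(n+1)
L = lim(n→∞) 24/(n+1) = 0
L < 1 → series CONVERGES

Converges (ratio test: L = 0 < 1)


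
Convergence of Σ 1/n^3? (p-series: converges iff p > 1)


p-series test: Σ c/n^p converges if p > 1, diverges if p ≤ 1 (constant c > 0 doesn't affect convergence).
p = 3
3 > 1 → CONVERGES

Converges (p = 3 > 1)


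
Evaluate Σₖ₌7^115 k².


Σₖ₌7^115 k² = Σₖ₌₁^115 k² − Σₖ₌₁^6 k²
= 115·116·231/6 − 6·7·13/6
= 513590 − 91 = 513499

Σk² = 513499


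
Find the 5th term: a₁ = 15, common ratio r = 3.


aₙ = a₁·r^(n-1)
= 15×3^4
= 15×81
= 1215

a_5 = 1215


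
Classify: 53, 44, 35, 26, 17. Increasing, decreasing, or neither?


Differences: -9, -9, -9, -9
All differences < 0 → strictly DECREASING

Monotonically decreasing


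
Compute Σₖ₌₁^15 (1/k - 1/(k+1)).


Telescoping: adjacent terms cancel.
= 1/1 - 1/16
= 1 - 1/16 = 15/16

Sum = 15/16


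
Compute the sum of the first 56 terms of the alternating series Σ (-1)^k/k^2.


S = -1 + 1/4 - 1/9 + 1/16 - 1/25 + 1/36 - 1/49 + 1/64 ± ...
= -0.8223
(Full series converges to -π²/12 ≈ -0.8225)

S_56 = -0.8223


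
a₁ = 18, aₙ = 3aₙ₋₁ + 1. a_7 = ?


Computing step by step:
a_1 = 18
a_2 = 55
a_3 = 166
a_4 = 499
a_5 = 1498
a_6 = 4495
a_7 = 13486


a_7 = 13486


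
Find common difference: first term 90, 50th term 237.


d = (aₙ - a₁)/(n-1)
= (237 - 90)/(50-1)
= 147/49 = 3

d = 3


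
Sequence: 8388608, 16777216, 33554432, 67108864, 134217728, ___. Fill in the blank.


Pattern: powers of 2: 2ⁿ
Terms: 8388608, 16777216, 33554432, 67108864, 134217728
Next term = 268435456

Next term = 268435456


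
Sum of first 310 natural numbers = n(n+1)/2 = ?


n(n+1)/2 = 310×311/2 = 96410/2 = 48205

Σk = 48205


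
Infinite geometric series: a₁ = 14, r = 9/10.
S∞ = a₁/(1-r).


S∞ = a₁/(1-r) = 14/(1 - 9/10)
= 14/(1/10)
= 140

S∞ = 140


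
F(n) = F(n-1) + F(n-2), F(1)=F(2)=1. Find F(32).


Fibonacci sequence: 1, 1, 2, 3, 5, 8, 13, 21, 34, 55, 89, ...
F(32) = 2178309

F(32) = 2178309


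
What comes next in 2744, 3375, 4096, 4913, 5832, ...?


Pattern: perfect cubes: n³
Terms: 2744, 3375, 4096, 4913, 5832
Next term = 6859

Next term = 6859


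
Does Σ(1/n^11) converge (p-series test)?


p-series test: Σ c/n^p converges if p > 1, diverges if p ≤ 1 (constant c > 0 doesn't affect convergence).
p = 11
11 > 1 → CONVERGES

Converges (p = 11 > 1)


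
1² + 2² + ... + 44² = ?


n = 44
n(n+1)(2n+1)/6 = 44×45×89/6
= 176220/6 = 29370

Σk² = 29370


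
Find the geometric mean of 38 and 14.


GM = √(38×14) = √532 = 23.0651

GM = 23.0651


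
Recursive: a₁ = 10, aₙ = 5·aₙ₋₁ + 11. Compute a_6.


Computing step by step:
a_1 = 10
a_2 = 61
a_3 = 316
a_4 = 1591
a_5 = 7966
a_6 = 39841


a_6 = 39841


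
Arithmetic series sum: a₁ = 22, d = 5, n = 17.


aₙ = 22 + (17-1)×5 = 102
Sₙ = n(a₁+aₙ)/2 = 17×(22+102)/2
= 17×124/2 = 1054

S_17 = 1054


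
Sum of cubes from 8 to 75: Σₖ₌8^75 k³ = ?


Σₖ₌8^75 k³ = [75·76/2]² − [7·8/2]²
= 8122500 − 784 = 8121716

Σk³ = 8121716


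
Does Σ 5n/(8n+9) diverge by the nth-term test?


lim(n→∞) 5n/(8n+9) = 5/8 = 5/8  (divide numerator and denominator by n)
lim aₙ = 5/8 ≠ 0 → series DIVERGES

Diverges (lim aₙ = 5/8 ≠ 0)


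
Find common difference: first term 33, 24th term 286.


d = (aₙ - a₁)/(n-1)
= (286 - 33)/(24-1)
= 253/23 = 11

d = 11


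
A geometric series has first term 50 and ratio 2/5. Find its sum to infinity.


S∞ = a₁/(1-r) = 50/(1 - 2/5)
= 50/(3/5)
= 250/3

S∞ = 250/3


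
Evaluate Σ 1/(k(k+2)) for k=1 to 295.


1/(k(k+2)) = (1/2)·(1/k - 1/(k+2)) (partial fractions)
Telescoping: Σ = (1/2)·(1 + 1/2 - 1/296 - 1/297) = 131275/175824

Sum = 131275/175824


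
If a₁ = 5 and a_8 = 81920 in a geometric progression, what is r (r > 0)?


r^(n-1) = aₙ/a₁
r^7 = 81920/5 = 16384
r = 16384^(1/7)
= 4

r = 4


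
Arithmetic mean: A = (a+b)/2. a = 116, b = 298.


AM = (116 + 298)/2 = 414/2 = 207

AM = 207


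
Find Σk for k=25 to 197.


Σₖ₌25^197 k = Σₖ₌₁^197 k − Σₖ₌₁^24 k
= 197·198/2 − 24·25/2
= 19503 − 300 = 19203

Σk = 19203


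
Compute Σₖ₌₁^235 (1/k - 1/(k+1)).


Telescoping: adjacent terms cancel.
= 1/1 - 1/236
= 1 - 1/236 = 235/236

Sum = 235/236


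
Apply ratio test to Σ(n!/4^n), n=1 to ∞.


aₙ = n!/4^n
a_{n+1}/aₙ = (n+1)!/4^(n+1) × 4^n/n!
= (n+1)/4
L = lim(n→∞) (n+1)/4 = ∞
L > 1 → series DIVERGES

Diverges (ratio test: L = ∞ > 1)


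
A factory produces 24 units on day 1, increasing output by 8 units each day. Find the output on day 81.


aₙ = a₁ + (n-1)d
= 24 + (81-1)×8
= 24 + 640
= 664

a_81 = 664


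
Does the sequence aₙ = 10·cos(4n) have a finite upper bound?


For all n, -1 ≤ cos(4n) ≤ 1, so -10 ≤ 10·cos(4n) ≤ 10
Lower bound: -10, Upper bound: 10
The sequence IS bounded

Bounded (-10 ≤ aₙ ≤ 10)


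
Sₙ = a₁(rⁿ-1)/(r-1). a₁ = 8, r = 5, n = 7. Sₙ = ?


Sₙ = 8×(5^7 - 1)/(5 - 1)
= 8×(78125 - 1)/4
= 8×78124/4
= 156248

S_7 = 156248


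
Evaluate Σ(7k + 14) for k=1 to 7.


Σ(7k+14) = 7·Σk + 14·n
= 7·28 + 14·7
= 196 + 98 = 294

Σ = 294


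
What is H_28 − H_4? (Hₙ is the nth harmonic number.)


Σₖ₌5^28 1/k = 1/5 + 1/6 + 1/7 + ... + 1/28
= 148084936403/80313433200
≈ 1.8438

Sum = 148084936403/80313433200 ≈ 1.8438


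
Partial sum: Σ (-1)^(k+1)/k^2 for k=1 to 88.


S = 1 - 1/4 + 1/9 - 1/16 + 1/25 - 1/36 + 1/49 - 1/64 ± ...
= 0.8224
(Full series converges to +π²/12 ≈ +0.8225)

S_88 = 0.8224


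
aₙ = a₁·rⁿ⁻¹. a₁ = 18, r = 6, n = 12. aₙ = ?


aₙ = a₁·r^(n-1)
= 18×6^11
= 18×362797056
= 6530347008

a_12 = 6530347008


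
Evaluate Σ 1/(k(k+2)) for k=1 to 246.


1/(k(k+2)) = (1/2)·(1/k - 1/(k+2)) (partial fractions)
Telescoping: Σ = (1/2)·(1 + 1/2 - 1/247 - 1/248) = 91389/122512

Sum = 91389/122512


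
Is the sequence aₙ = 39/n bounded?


a₁ = 39, a₂ = 39/2, a₃ = 39/3, ...
0 < aₙ ≤ 39 for all n ≥ 1
Lower bound: 0, Upper bound: 39
The sequence IS bounded

Bounded (0 < aₙ ≤ 39)


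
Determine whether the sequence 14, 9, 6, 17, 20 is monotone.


Differences: -5, -3, 11, 3
Difference at position 3 is +11 (> 0) but position 1 is -5 (< 0) — sequence both rises and falls
→ NOT monotonic

Not monotonic


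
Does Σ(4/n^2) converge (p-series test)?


p-series test: Σ c/n^p converges if p > 1, diverges if p ≤ 1 (constant c > 0 doesn't affect convergence).
p = 2
2 > 1 → CONVERGES

Converges (p = 2 > 1)


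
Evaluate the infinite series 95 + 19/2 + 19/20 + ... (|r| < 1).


S∞ = a₁/(1-r) = 95/(1 - 1/10)
= 95/(9/10)
= 950/9

S∞ = 950/9


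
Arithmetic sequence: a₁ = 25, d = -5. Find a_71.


aₙ = a₁ + (n-1)d
= 25 + (71-1)×-5
= 25 - 350
= -325

a_71 = -325


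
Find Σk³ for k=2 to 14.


Σₖ₌2^14 k³ = [14·15/2]² − [1·2/2]²
= 11025 − 1 = 11024

Σk³ = 11024


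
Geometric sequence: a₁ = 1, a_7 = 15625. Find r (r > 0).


r^(n-1) = aₙ/a₁
r^6 = 15625/1 = 15625
r = 15625^(1/6)
= ±5; taking r > 0 gives r = 5

r = 5


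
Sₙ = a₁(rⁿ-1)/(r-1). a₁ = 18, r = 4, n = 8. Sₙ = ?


Sₙ = 18×(4^8 - 1)/(4 - 1)
= 18×(65536 - 1)/3
= 18×65535/3
= 393210

S_8 = 393210


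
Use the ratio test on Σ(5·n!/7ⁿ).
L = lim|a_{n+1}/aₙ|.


aₙ = 5·n!/7^n
a_{n+1}/aₙ = (n+1)!/7^(n+1) × 7^n/n!  (constant 5 cancels)
= (n+1)/7
L = lim(n→∞) (n+1)/7 = ∞
L > 1 → series DIVERGES

Diverges (ratio test: L = ∞ > 1)


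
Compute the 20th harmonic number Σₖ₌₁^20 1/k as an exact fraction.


H_20 = 1/1 + 1/2 + 1/3 + ... + 1/20
= 55835135/15519504
≈ 3.5977

H_20 = 55835135/15519504 ≈ 3.5977


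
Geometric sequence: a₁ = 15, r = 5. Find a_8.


aₙ = a₁·r^(n-1)
= 15×5^7
= 15×78125
= 1171875

a_8 = 1171875


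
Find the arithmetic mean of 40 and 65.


AM = (40 + 65)/2 = 105/2 = 52.5

AM = 52.5


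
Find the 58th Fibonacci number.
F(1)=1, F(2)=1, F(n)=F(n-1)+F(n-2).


Fibonacci sequence: 1, 1, 2, 3, 5, 8, 13, 21, 34, 55, 89, ...
F(58) = 591286729879

F(58) = 591286729879


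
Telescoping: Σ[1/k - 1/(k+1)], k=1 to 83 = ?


Telescoping: adjacent terms cancel.
= 1/1 - 1/84
= 1 - 1/84 = 83/84

Sum = 83/84


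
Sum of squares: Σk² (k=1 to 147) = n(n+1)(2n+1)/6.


n = 147
n(n+1)(2n+1)/6 = 147×148×295/6
= 6418020/6 = 1069670

Σk² = 1069670


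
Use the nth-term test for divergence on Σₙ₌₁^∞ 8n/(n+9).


lim(n→∞) 8n/(n+9) = 8/1 = 8  (divide numerator and denominator by n)
lim aₙ = 8 ≠ 0 → series DIVERGES

Diverges (lim aₙ = 8 ≠ 0)


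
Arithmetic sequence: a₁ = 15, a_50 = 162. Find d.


d = (aₙ - a₁)/(n-1)
= (162 - 15)/(50-1)
= 147/49 = 3

d = 3


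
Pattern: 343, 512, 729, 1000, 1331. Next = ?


Pattern: perfect cubes: n³
Terms: 343, 512, 729, 1000, 1331
Next term = 1728

Next term = 1728


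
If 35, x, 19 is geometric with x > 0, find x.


GM = √(35×19) = √665 = 25.7876

GM = 25.7876


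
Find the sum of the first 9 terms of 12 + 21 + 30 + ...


aₙ = 12 + (9-1)×9 = 84
Sₙ = n(a₁+aₙ)/2 = 9×(12+84)/2
= 9×96/2 = 432

S_9 = 432


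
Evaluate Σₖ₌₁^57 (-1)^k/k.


S = -1 + 1/2 - 1/3 + 1/4 - 1/5 + 1/6 - 1/7 + 1/8 ± ...
= -0.7018
(Full series converges to -ln(2) ≈ -0.6931)

S_57 = -0.7018


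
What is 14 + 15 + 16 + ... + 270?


Σₖ₌14^270 k = Σₖ₌₁^270 k − Σₖ₌₁^13 k
= 270·271/2 − 13·14/2
= 36585 − 91 = 36494

Σk = 36494


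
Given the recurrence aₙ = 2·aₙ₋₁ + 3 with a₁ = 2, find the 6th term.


Computing step by step:
a_1 = 2
a_2 = 7
a_3 = 17
a_4 = 37
a_5 = 77
a_6 = 157


a_6 = 157


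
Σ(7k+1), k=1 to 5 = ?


Σ(7k+1) = 7·Σk + 1·n
= 7·15 + 1·5
= 105 + 5 = 110

Σ = 110


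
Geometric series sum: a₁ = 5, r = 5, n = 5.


Sₙ = 5×(5^5 - 1)/(5 - 1)
= 5×(3125 - 1)/4
= 5×3124/4
= 3905

S_5 = 3905


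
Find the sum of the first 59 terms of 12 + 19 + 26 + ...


aₙ = 12 + (59-1)×7 = 418
Sₙ = n(a₁+aₙ)/2 = 59×(12+418)/2
= 59×430/2 = 12685

S_59 = 12685


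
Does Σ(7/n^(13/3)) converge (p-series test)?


p-series test: Σ c/n^p converges if p > 1, diverges if p ≤ 1 (constant c > 0 doesn't affect convergence).
p = 13/3
13/3 > 1 → CONVERGES

Converges (p = 13/3 > 1)


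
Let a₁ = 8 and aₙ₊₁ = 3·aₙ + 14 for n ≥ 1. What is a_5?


Computing step by step:
a_1 = 8
a_2 = 38
a_3 = 128
a_4 = 398
a_5 = 1208


a_5 = 1208


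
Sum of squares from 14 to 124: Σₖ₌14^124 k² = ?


Σₖ₌14^124 k² = Σₖ₌₁^124 k² − Σₖ₌₁^13 k²
= 124·125·249/6 − 13·14·27/6
= 643250 − 819 = 642431

Σk² = 642431


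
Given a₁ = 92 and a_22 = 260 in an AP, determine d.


d = (aₙ - a₁)/(n-1)
= (260 - 92)/(22-1)
= 168/21 = 8

d = 8


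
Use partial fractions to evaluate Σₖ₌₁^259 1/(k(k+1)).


1/(k(k+1)) = 1/k - 1/(k+1) (partial fractions)
Telescoping: Σ = 1 - 1/260 = 259/260

Sum = 259/260


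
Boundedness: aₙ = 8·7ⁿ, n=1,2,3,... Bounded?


aₙ = 8·7ⁿ → as n→∞, aₙ→∞ (since base 7 > 1)
No finite upper bound exists
The sequence is UNBOUNDED

Unbounded (aₙ → ∞ as n → ∞)


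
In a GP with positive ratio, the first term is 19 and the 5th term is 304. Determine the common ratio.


r^(n-1) = aₙ/a₁
r^4 = 304/19 = 16
r = 16^(1/4)
= ±2; taking r > 0 gives r = 2

r = 2


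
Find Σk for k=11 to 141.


Σₖ₌11^141 k = Σₖ₌₁^141 k − Σₖ₌₁^10 k
= 141·142/2 − 10·11/2
= 10011 − 55 = 9956

Σk = 9956


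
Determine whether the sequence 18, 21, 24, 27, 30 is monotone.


Differences: 3, 3, 3, 3
All differences > 0 → strictly INCREASING

Monotonically increasing


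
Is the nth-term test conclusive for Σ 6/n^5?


lim(n→∞) 6/n^5 = 0
lim aₙ = 0 → nth-term test is INCONCLUSIVE
(Need other tests; this is actually a convergent p-series with p=5 > 1)

Inconclusive (lim aₙ = 0; need another test)


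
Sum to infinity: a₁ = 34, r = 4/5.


S∞ = a₁/(1-r) = 34/(1 - 4/5)
= 34/(1/5)
= 170

S∞ = 170


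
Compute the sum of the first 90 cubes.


n(n+1)/2 = 90×91/2 = 4095
Σk³ = 4095² = 16769025

Σk³ = 16769025


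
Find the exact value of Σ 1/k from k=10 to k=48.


Σₖ₌10^48 1/k = 1/10 + 1/11 + 1/12 + ... + 1/48
= 721558908683331789893/442720643463713815200
≈ 1.6298

Sum = 721558908683331789893/442720643463713815200 ≈ 1.6298


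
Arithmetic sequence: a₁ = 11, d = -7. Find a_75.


aₙ = a₁ + (n-1)d
= 11 + (75-1)×-7
= 11 - 518
= -507

a_75 = -507


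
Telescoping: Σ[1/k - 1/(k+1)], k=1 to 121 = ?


Telescoping: adjacent terms cancel.
= 1/1 - 1/122
= 1 - 1/122 = 121/122

Sum = 121/122


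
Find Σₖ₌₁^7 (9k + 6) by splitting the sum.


Σ(9k+6) = 9·Σk + 6·n
= 9·28 + 6·7
= 252 + 42 = 294

Σ = 294


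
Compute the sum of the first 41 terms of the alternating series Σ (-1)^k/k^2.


S = -1 + 1/4 - 1/9 + 1/16 - 1/25 + 1/36 - 1/49 + 1/64 ± ...
= -0.8228
(Full series converges to -π²/12 ≈ -0.8225)

S_41 = -0.8228


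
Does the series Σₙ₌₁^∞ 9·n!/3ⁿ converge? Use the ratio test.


aₙ = 9·n!/3^n
a_{n+1}/aₙ = (n+1)!/3^(n+1) × 3^n/n!  (constant 9 cancels)
= (n+1)/3
L = lim(n→∞) (n+1)/3 = ∞
L > 1 → series DIVERGES

Diverges (ratio test: L = ∞ > 1)


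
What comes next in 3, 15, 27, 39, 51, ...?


Pattern: arithmetic (d=12)
Terms: 3, 15, 27, 39, 51
Next term = 63

Next term = 63


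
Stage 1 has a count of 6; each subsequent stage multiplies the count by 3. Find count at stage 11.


aₙ = a₁·r^(n-1)
= 6×3^10
= 6×59049
= 354294

a_11 = 354294


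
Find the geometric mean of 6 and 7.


GM = √(6×7) = √42 = 6.4807

GM = 6.4807


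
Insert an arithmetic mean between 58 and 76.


AM = (58 + 76)/2 = 134/2 = 67

AM = 67


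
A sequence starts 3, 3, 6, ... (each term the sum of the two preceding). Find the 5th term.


Computing iteratively: 3, 3, 6, 9, 15
a_5 = 15

a_5 = 15


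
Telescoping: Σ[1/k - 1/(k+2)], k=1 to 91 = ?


Telescoping with gap 2: two head and two tail terms survive.
= (1 + 1/2) - (1/92 + 1/93)
= 3/2 - 1/92 - 1/93 = 12649/8556

Sum = 12649/8556


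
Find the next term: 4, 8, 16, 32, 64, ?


Pattern: geometric (r=2)
Terms: 4, 8, 16, 32, 64
Next term = 128

Next term = 128


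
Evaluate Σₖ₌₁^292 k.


n(n+1)/2 = 292×293/2 = 85556/2 = 42778

Σk = 42778


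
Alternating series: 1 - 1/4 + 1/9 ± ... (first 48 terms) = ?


S = 1 - 1/4 + 1/9 - 1/16 + 1/25 - 1/36 + 1/49 - 1/64 ± ...
= 0.8223
(Full series converges to +π²/12 ≈ +0.8225)

S_48 = 0.8223


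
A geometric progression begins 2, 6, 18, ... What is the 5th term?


aₙ = a₁·r^(n-1)
= 2×3^4
= 2×81
= 162

a_5 = 162


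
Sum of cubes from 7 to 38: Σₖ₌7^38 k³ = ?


Σₖ₌7^38 k³ = [38·39/2]² − [6·7/2]²
= 549081 − 441 = 548640

Σk³ = 548640


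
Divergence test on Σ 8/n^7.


lim(n→∞) 8/n^7 = 0
lim aₙ = 0 → nth-term test is INCONCLUSIVE
(Need other tests; this is actually a convergent p-series with p=7 > 1)

Inconclusive (lim aₙ = 0; need another test)


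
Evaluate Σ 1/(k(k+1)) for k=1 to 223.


1/(k(k+1)) = 1/k - 1/(k+1) (partial fractions)
Telescoping: Σ = 1 - 1/224 = 223/224

Sum = 223/224


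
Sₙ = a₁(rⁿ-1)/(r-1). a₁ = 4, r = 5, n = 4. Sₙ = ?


Sₙ = 4×(5^4 - 1)/(5 - 1)
= 4×(625 - 1)/4
= 4×624/4
= 624

S_4 = 624


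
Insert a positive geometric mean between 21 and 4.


GM = √(21×4) = √84 = 9.1652

GM = 9.1652


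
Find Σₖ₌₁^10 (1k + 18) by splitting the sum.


Σ(1k+18) = 1·Σk + 18·n
= 1·55 + 18·10
= 55 + 180 = 235

Σ = 235


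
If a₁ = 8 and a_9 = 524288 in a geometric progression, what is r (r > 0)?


r^(n-1) = aₙ/a₁
r^8 = 524288/8 = 65536
r = 65536^(1/8)
= ±4; taking r > 0 gives r = 4

r = 4


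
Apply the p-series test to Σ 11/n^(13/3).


p-series test: Σ c/n^p converges if p > 1, diverges if p ≤ 1 (constant c > 0 doesn't affect convergence).
p = 13/3
13/3 > 1 → CONVERGES

Converges (p = 13/3 > 1)


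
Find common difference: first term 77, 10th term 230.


d = (aₙ - a₁)/(n-1)
= (230 - 77)/(10-1)
= 153/9 = 17

d = 17


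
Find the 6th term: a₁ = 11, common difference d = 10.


aₙ = a₁ + (n-1)d
= 11 + (6-1)×10
= 11 + 50
= 61

a_6 = 61


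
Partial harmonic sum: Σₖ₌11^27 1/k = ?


Σₖ₌11^27 1/k = 1/11 + 1/12 + 1/13 + ... + 1/27
= 77300755793/80313433200
≈ 0.9625

Sum = 77300755793/80313433200 ≈ 0.9625


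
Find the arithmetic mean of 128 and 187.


AM = (128 + 187)/2 = 315/2 = 157.5

AM = 157.5


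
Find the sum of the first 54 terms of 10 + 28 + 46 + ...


aₙ = 10 + (54-1)×18 = 964
Sₙ = n(a₁+aₙ)/2 = 54×(10+964)/2
= 54×974/2 = 26298

S_54 = 26298


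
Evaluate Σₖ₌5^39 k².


Σₖ₌5^39 k² = Σₖ₌₁^39 k² − Σₖ₌₁^4 k²
= 39·40·79/6 − 4·5·9/6
= 20540 − 30 = 20510

Σk² = 20510


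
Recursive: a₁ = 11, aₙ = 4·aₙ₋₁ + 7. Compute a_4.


Computing step by step:
a_1 = 11
a_2 = 51
a_3 = 211
a_4 = 851


a_4 = 851


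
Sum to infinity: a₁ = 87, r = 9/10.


S∞ = a₁/(1-r) = 87/(1 - 9/10)
= 87/(1/10)
= 870

S∞ = 870


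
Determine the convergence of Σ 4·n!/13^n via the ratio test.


aₙ = 4·n!/13^n
a_{n+1}/aₙ = (n+1)!/13^(n+1) × 13^n/n!  (constant 4 cancels)
= (n+1)/13
L = lim(n→∞) (n+1)/13 = ∞
L > 1 → series DIVERGES

Diverges (ratio test: L = ∞ > 1)


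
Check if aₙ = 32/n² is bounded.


a₁ = 32, a₂ = 32/4, a₃ = 32/9, ...
0 < aₙ ≤ 32 for all n ≥ 1
The sequence IS bounded

Bounded (0 < aₙ ≤ 32)


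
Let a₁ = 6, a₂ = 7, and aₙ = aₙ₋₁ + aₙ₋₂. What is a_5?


Computing iteratively: 6, 7, 13, 20, 33
a_5 = 33

a_5 = 33


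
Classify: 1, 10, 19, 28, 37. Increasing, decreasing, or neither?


Differences: 9, 9, 9, 9
All differences > 0 → strictly INCREASING

Monotonically increasing


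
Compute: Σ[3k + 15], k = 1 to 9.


Σ(3k+15) = 3·Σk + 15·n
= 3·45 + 15·9
= 135 + 135 = 270

Σ = 270


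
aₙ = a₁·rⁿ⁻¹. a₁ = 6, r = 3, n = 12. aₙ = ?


aₙ = a₁·r^(n-1)
= 6×3^11
= 6×177147
= 1062882

a_12 = 1062882


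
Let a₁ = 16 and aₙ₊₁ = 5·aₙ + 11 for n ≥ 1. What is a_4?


Computing step by step:
a_1 = 16
a_2 = 91
a_3 = 466
a_4 = 2341


a_4 = 2341


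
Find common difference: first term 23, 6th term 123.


d = (aₙ - a₁)/(n-1)
= (123 - 23)/(6-1)
= 100/5 = 20

d = 20


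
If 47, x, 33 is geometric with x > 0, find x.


GM = √(47×33) = √1551 = 39.3827

GM = 39.3827


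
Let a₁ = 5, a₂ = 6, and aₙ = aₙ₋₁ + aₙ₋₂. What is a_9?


Computing iteratively: 5, 6, 11, 17, 28, 45, 73, 118, 191
a_9 = 191

a_9 = 191


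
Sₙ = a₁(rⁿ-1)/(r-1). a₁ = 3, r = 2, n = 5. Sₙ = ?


Sₙ = 3×(2^5 - 1)/(2 - 1)
= 3×(32 - 1)/1
= 3×31/1
= 93

S_5 = 93


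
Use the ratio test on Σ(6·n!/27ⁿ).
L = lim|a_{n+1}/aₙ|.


aₙ = 6·n!/27^n
a_{n+1}/aₙ = (n+1)!/27^(n+1) × 27^n/n!  (constant 6 cancels)
= (n+1)/27
L = lim(n→∞) (n+1)/27 = ∞
L > 1 → series DIVERGES

Diverges (ratio test: L = ∞ > 1)


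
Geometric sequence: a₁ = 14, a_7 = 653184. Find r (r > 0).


r^(n-1) = aₙ/a₁
r^6 = 653184/14 = 46656
r = 46656^(1/6)
= ±6; taking r > 0 gives r = 6

r = 6


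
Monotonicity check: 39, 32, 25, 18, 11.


Differences: -7, -7, -7, -7
All differences < 0 → strictly DECREASING

Monotonically decreasing


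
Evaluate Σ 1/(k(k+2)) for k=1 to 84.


1/(k(k+2)) = (1/2)·(1/k - 1/(k+2)) (partial fractions)
Telescoping: Σ = (1/2)·(1 + 1/2 - 1/85 - 1/86) = 5397/7310

Sum = 5397/7310


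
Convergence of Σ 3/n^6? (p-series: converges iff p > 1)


p-series test: Σ c/n^p converges if p > 1, diverges if p ≤ 1 (constant c > 0 doesn't affect convergence).
p = 6
6 > 1 → CONVERGES

Converges (p = 6 > 1)


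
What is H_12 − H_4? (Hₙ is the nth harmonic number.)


Σₖ₌5^12 1/k = 1/5 + 1/6 + 1/7 + 1/8 + 1/9 + 1/10 + 1/11 + 1/12
= 28271/27720
≈ 1.0199

Sum = 28271/27720 ≈ 1.0199


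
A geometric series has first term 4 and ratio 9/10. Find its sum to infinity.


S∞ = a₁/(1-r) = 4/(1 - 9/10)
= 4/(1/10)
= 40

S∞ = 40


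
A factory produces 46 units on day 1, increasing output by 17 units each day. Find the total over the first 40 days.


aₙ = 46 + (40-1)×17 = 709
Sₙ = n(a₁+aₙ)/2 = 40×(46+709)/2
= 40×755/2 = 15100

S_40 = 15100


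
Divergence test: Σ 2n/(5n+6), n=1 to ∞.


lim(n→∞) 2n/(5n+6) = 2/5 = 2/5  (divide numerator and denominator by n)
lim aₙ = 2/5 ≠ 0 → series DIVERGES

Diverges (lim aₙ = 2/5 ≠ 0)


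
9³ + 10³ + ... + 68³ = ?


Σₖ₌9^68 k³ = [68·69/2]² − [8·9/2]²
= 5503716 − 1296 = 5502420

Σk³ = 5502420


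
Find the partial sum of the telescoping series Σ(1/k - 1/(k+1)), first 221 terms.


Telescoping: adjacent terms cancel.
= 1/1 - 1/222
= 1 - 1/222 = 221/222

Sum = 221/222


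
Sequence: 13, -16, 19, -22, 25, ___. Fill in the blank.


Pattern: alternating sign, magnitude arithmetic (d=3)
Terms: 13, -16, 19, -22, 25
Next term = -28

Next term = -28


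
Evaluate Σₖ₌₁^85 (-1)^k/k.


S = -1 + 1/2 - 1/3 + 1/4 - 1/5 + 1/6 - 1/7 + 1/8 ± ...
= -0.699
(Full series converges to -ln(2) ≈ -0.6931)

S_85 = -0.699


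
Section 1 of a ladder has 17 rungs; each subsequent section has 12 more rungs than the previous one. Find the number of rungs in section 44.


aₙ = a₁ + (n-1)d
= 17 + (44-1)×12
= 17 + 516
= 533

a_44 = 533


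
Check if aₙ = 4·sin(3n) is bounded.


For all n, -1 ≤ sin(3n) ≤ 1, so -4 ≤ 4·sin(3n) ≤ 4
Lower bound: -4, Upper bound: 4
The sequence IS bounded

Bounded (-4 ≤ aₙ ≤ 4)


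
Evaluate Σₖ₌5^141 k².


Σₖ₌5^141 k² = Σₖ₌₁^141 k² − Σₖ₌₁^4 k²
= 141·142·283/6 − 4·5·9/6
= 944371 − 30 = 944341

Σk² = 944341


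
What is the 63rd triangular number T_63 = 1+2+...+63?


n(n+1)/2 = 63×64/2 = 4032/2 = 2016

Σk = 2016


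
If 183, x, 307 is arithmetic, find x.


AM = (183 + 307)/2 = 490/2 = 245

AM = 245


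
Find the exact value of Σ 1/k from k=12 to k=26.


Σₖ₌12^26 1/k = 1/12 + 1/13 + 1/14 + ... + 1/26
= 22341654331/26771144400
≈ 0.8345

Sum = 22341654331/26771144400 ≈ 0.8345


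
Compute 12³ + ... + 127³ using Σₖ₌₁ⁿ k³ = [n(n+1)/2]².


Σₖ₌12^127 k³ = [127·128/2]² − [11·12/2]²
= 66064384 − 4356 = 66060028

Σk³ = 66060028


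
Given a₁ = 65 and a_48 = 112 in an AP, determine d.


d = (aₙ - a₁)/(n-1)
= (112 - 65)/(48-1)
= 47/47 = 1

d = 1


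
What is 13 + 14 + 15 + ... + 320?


Σₖ₌13^320 k = Σₖ₌₁^320 k − Σₖ₌₁^12 k
= 320·321/2 − 12·13/2
= 51360 − 78 = 51282

Σk = 51282


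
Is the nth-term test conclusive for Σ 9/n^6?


lim(n→∞) 9/n^6 = 0
lim aₙ = 0 → nth-term test is INCONCLUSIVE
(Need other tests; this is actually a convergent p-series with p=6 > 1)

Inconclusive (lim aₙ = 0; need another test)


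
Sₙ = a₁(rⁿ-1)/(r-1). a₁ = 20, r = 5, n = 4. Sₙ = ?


Sₙ = 20×(5^4 - 1)/(5 - 1)
= 20×(625 - 1)/4
= 20×624/4
= 3120

S_4 = 3120


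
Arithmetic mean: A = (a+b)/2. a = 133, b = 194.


AM = (133 + 194)/2 = 327/2 = 163.5

AM = 163.5


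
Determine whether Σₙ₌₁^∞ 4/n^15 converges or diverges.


p-series test: Σ c/n^p converges if p > 1, diverges if p ≤ 1 (constant c > 0 doesn't affect convergence).
p = 15
15 > 1 → CONVERGES

Converges (p = 15 > 1)


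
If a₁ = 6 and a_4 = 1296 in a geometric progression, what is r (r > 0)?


r^(n-1) = aₙ/a₁
r^3 = 1296/6 = 216
r = 216^(1/3)
= 6

r = 6


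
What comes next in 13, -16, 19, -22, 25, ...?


Pattern: alternating sign, magnitude arithmetic (d=3)
Terms: 13, -16, 19, -22, 25
Next term = -28

Next term = -28


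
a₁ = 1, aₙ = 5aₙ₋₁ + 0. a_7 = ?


Computing step by step:
a_1 = 1
a_2 = 5
a_3 = 25
a_4 = 125
a_5 = 625
a_6 = 3125
a_7 = 15625


a_7 = 15625


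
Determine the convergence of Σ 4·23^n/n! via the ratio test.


aₙ = 4·23^n/n!
a_{n+1}/aₙ = 23^(n+1)/(n+1)! × n!/23^n  (constant 4 cancels)
= 23/(n+1)
L = lim(n→∞) 23/(n+1) = 0
L < 1 → series CONVERGES

Converges (ratio test: L = 0 < 1)


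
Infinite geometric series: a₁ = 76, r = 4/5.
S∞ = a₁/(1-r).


S∞ = a₁/(1-r) = 76/(1 - 4/5)
= 76/(1/5)
= 380

S∞ = 380


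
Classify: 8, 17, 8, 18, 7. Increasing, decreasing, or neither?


Differences: 9, -9, 10, -11
Difference at position 1 is +9 (> 0) but position 2 is -9 (< 0) — sequence both rises and falls
→ NOT monotonic

Not monotonic


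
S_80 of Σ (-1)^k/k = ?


S = -1 + 1/2 - 1/3 + 1/4 - 1/5 + 1/6 - 1/7 + 1/8 ± ...
= -0.6869
(Full series converges to -ln(2) ≈ -0.6931)

S_80 = -0.6869


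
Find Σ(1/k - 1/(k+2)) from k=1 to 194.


Telescoping with gap 2: two head and two tail terms survive.
= (1 + 1/2) - (1/195 + 1/196)
= 3/2 - 1/195 - 1/196 = 56939/38220

Sum = 56939/38220


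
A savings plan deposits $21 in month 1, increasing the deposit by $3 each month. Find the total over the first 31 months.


aₙ = 21 + (31-1)×3 = 111
Sₙ = n(a₁+aₙ)/2 = 31×(21+111)/2
= 31×132/2 = 2046

S_31 = 2046


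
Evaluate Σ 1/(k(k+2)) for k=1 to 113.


1/(k(k+2)) = (1/2)·(1/k - 1/(k+2)) (partial fractions)
Telescoping: Σ = (1/2)·(1 + 1/2 - 1/114 - 1/115) = 4859/6555

Sum = 4859/6555


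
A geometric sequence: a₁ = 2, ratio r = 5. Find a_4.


aₙ = a₁·r^(n-1)
= 2×5^3
= 2×125
= 250

a_4 = 250


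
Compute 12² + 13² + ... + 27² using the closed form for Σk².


Σₖ₌12^27 k² = Σₖ₌₁^27 k² − Σₖ₌₁^11 k²
= 27·28·55/6 − 11·12·23/6
= 6930 − 506 = 6424

Σk² = 6424


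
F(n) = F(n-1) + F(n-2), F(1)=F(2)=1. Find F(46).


Fibonacci sequence: 1, 1, 2, 3, 5, 8, 13, 21, 34, 55, 89, ...
F(46) = 1836311903

F(46) = 1836311903


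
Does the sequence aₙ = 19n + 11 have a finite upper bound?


aₙ = 19n + 11 → as n→∞, aₙ→∞
No finite upper bound exists
The sequence is UNBOUNDED

Unbounded (aₙ → ∞ as n → ∞)


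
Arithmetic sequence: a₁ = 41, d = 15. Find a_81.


aₙ = a₁ + (n-1)d
= 41 + (81-1)×15
= 41 + 1200
= 1241

a_81 = 1241


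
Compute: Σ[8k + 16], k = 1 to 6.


Σ(8k+16) = 8·Σk + 16·n
= 8·21 + 16·6
= 168 + 96 = 264

Σ = 264


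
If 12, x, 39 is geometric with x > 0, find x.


GM = √(12×39) = √468 = 21.6333

GM = 21.6333


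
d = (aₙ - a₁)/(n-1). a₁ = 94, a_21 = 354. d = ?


d = (aₙ - a₁)/(n-1)
= (354 - 94)/(21-1)
= 260/20 = 13

d = 13


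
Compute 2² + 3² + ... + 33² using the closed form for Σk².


Σₖ₌2^33 k² = Σₖ₌₁^33 k² − Σₖ₌₁^1 k²
= 33·34·67/6 − 1·2·3/6
= 12529 − 1 = 12528

Σk² = 12528


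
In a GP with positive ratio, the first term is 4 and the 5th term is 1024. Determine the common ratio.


r^(n-1) = aₙ/a₁
r^4 = 1024/4 = 256
r = 256^(1/4)
= ±4; taking r > 0 gives r = 4

r = 4


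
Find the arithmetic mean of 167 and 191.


AM = (167 + 191)/2 = 358/2 = 179

AM = 179


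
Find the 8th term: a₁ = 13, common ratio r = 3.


aₙ = a₁·r^(n-1)
= 13×3^7
= 13×2187
= 28431

a_8 = 28431


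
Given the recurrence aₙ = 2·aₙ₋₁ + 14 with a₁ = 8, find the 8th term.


Computing step by step:
a_1 = 8
a_2 = 30
a_3 = 74
a_4 = 162
a_5 = 338
a_6 = 690
a_7 = 1394
a_8 = 2802


a_8 = 2802


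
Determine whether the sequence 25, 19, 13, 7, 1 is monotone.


Differences: -6, -6, -6, -6
All differences < 0 → strictly DECREASING

Monotonically decreasing


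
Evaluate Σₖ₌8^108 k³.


Σₖ₌8^108 k³ = [108·109/2]² − [7·8/2]²
= 34644996 − 784 = 34644212

Σk³ = 34644212


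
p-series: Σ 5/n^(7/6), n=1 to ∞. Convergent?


p-series test: Σ c/n^p converges if p > 1, diverges if p ≤ 1 (constant c > 0 doesn't affect convergence).
p = 7/6
7/6 > 1 → CONVERGES

Converges (p = 7/6 > 1)


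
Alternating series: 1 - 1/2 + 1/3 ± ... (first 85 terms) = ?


S = 1 - 1/2 + 1/3 - 1/4 + 1/5 - 1/6 + 1/7 - 1/8 ± ...
= 0.699
(Full series converges to +ln(2) ≈ +0.6931)

S_85 = 0.699


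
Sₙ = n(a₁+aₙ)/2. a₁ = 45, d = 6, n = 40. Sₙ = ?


aₙ = 45 + (40-1)×6 = 279
Sₙ = n(a₁+aₙ)/2 = 40×(45+279)/2
= 40×324/2 = 6480

S_40 = 6480


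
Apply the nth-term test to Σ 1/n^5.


lim(n→∞) 1/n^5 = 0
lim aₙ = 0 → nth-term test is INCONCLUSIVE
(Need other tests; this is actually a convergent p-series with p=5 > 1)

Inconclusive (lim aₙ = 0; need another test)


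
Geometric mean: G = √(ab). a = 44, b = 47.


GM = √(44×47) = √2068 = 45.4753

GM = 45.4753


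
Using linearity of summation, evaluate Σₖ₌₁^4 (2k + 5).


Σ(2k+5) = 2·Σk + 5·n
= 2·10 + 5·4
= 20 + 20 = 40

Σ = 40


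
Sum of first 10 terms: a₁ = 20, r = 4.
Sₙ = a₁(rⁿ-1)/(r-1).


Sₙ = 20×(4^10 - 1)/(4 - 1)
= 20×(1048576 - 1)/3
= 20×1048575/3
= 6990500

S_10 = 6990500


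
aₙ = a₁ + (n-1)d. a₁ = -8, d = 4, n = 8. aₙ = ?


aₙ = a₁ + (n-1)d
= -8 + (8-1)×4
= -8 + 28
= 20

a_8 = 20


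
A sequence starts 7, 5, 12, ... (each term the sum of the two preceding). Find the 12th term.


Computing iteratively: 7, 5, 12, 17, 29, 46, 75, 121, 196, 317, 513, 830
a_12 = 830

a_12 = 830


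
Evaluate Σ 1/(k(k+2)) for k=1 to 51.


1/(k(k+2)) = (1/2)·(1/k - 1/(k+2)) (partial fractions)
Telescoping: Σ = (1/2)·(1 + 1/2 - 1/52 - 1/53) = 4029/5512

Sum = 4029/5512


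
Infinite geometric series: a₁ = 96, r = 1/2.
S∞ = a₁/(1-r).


S∞ = a₁/(1-r) = 96/(1 - 1/2)
= 96/(1/2)
= 192

S∞ = 192


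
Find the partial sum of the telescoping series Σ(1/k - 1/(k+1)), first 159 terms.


Telescoping: adjacent terms cancel.
= 1/1 - 1/160
= 1 - 1/160 = 159/160

Sum = 159/160


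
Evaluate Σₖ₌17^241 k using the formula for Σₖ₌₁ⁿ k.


Σₖ₌17^241 k = Σₖ₌₁^241 k − Σₖ₌₁^16 k
= 241·242/2 − 16·17/2
= 29161 − 136 = 29025

Σk = 29025


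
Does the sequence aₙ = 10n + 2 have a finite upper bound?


aₙ = 10n + 2 → as n→∞, aₙ→∞
No finite upper bound exists
The sequence is UNBOUNDED

Unbounded (aₙ → ∞ as n → ∞)


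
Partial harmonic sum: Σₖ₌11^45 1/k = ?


Σₖ₌11^45 1/k = 1/11 + 1/12 + 1/13 + ... + 1/45
= 13808926545210682009/9419588158802421600
≈ 1.466

Sum = 13808926545210682009/9419588158802421600 ≈ 1.466


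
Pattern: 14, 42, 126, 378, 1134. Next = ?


Pattern: geometric (r=3)
Terms: 14, 42, 126, 378, 1134
Next term = 3402

Next term = 3402


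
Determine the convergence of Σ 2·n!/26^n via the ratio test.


aₙ = 2·n!/26^n
a_{n+1}/aₙ = (n+1)!/26^(n+1) × 26^n/n!  (constant 2 cancels)
= (n+1)/26
L = lim(n→∞) (n+1)/26 = ∞
L > 1 → series DIVERGES

Diverges (ratio test: L = ∞ > 1)


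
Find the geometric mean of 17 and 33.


GM = √(17×33) = √561 = 23.6854

GM = 23.6854


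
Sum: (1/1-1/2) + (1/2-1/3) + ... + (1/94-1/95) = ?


Telescoping: adjacent terms cancel.
= 1/1 - 1/95
= 1 - 1/95 = 94/95

Sum = 94/95


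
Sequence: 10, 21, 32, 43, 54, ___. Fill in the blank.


Pattern: arithmetic (d=11)
Terms: 10, 21, 32, 43, 54
Next term = 65

Next term = 65


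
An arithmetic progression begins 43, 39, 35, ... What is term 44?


aₙ = a₁ + (n-1)d
= 43 + (44-1)×-4
= 43 - 172
= -129

a_44 = -129


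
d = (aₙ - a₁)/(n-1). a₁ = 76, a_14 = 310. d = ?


d = (aₙ - a₁)/(n-1)
= (310 - 76)/(14-1)
= 234/13 = 18

d = 18


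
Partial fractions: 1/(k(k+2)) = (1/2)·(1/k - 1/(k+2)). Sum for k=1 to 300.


1/(k(k+2)) = (1/2)·(1/k - 1/(k+2)) (partial fractions)
Telescoping: Σ = (1/2)·(1 + 1/2 - 1/301 - 1/302) = 67875/90902

Sum = 67875/90902


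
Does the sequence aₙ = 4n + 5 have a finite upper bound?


aₙ = 4n + 5 → as n→∞, aₙ→∞
No finite upper bound exists
The sequence is UNBOUNDED

Unbounded (aₙ → ∞ as n → ∞)


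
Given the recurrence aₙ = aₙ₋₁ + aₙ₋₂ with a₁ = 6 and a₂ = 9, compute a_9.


Computing iteratively: 6, 9, 15, 24, 39, 63, 102, 165, 267
a_9 = 267

a_9 = 267


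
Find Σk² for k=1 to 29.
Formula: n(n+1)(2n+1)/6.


n = 29
n(n+1)(2n+1)/6 = 29×30×59/6
= 51330/6 = 8555

Σk² = 8555


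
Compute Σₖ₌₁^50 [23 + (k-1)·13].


aₙ = 23 + (50-1)×13 = 660
Sₙ = n(a₁+aₙ)/2 = 50×(23+660)/2
= 50×683/2 = 17075

S_50 = 17075


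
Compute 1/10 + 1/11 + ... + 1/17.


Σₖ₌10^17 1/k = 1/10 + 1/11 + 1/12 + 1/13 + 1/14 + 1/15 + 1/16 + 1/17
= 166245/272272
≈ 0.6106

Sum = 166245/272272 ≈ 0.6106
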